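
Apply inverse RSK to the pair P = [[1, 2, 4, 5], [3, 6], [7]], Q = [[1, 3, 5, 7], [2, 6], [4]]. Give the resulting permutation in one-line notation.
Reverse the RSK construction: for i from n down to 1, find the cell of Q containing i, remove the entry at that cell from P, and reverse-bump it up through P; the value ejected from row 1 is w(i).

Step i=7: Q has 7 at row 1, column 4; remove that cell from P, ejecting 5. So w(7) = 5. P is now [[1, 2, 4], [3, 6], [7]].
Step i=6: Q has 6 at row 2, column 2; remove 6 from row 2 of P and reverse-bump: 6 enters row 1 and ejects 4. So w(6) = 4. P is now [[1, 2, 6], [3], [7]].
Step i=5: Q has 5 at row 1, column 3; remove that cell from P, ejecting 6. So w(5) = 6. P is now [[1, 2], [3], [7]].
Step i=4: Q has 4 at row 3, column 1; remove 7 from row 3 of P and reverse-bump: 7 enters row 2 and ejects 3; 3 enters row 1 and ejects 2. So w(4) = 2. P is now [[1, 3], [7]].
Step i=3: Q has 3 at row 1, column 2; remove that cell from P, ejecting 3. So w(3) = 3. P is now [[1], [7]].
Step i=2: Q has 2 at row 2, column 1; remove 7 from row 2 of P and reverse-bump: 7 enters row 1 and ejects 1. So w(2) = 1. P is now [[7]].
Step i=1: Q has 1 at row 1, column 1; remove that cell from P, ejecting 7. So w(1) = 7. P is now [].

So w = 7 1 3 2 6 4 5.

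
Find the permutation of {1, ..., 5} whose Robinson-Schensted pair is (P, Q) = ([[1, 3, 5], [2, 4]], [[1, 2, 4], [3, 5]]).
2 4 1 5 3

Reverse RSK: for i = n, n-1, ..., 1, locate i in Q, remove the corresponding corner cell from P, and reverse-bump its entry up through P; the value ejected from row 1 is w(i).

So w = 2 4 1 5 3.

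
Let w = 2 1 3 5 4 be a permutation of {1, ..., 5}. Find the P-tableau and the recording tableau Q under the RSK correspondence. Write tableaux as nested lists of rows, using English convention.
P = [[1, 3, 4], [2, 5]], Q = [[1, 3, 4], [2, 5]]

Insert each entry of the permutation into P by Schensted row insertion, recording in Q the position of each new cell.

Insert 2: appended to row 1. P = [[2]], Q = [[1]].
Insert 1: 1 bumps 2 from row 1; 2 starts row 2. P = [[1], [2]], Q = [[1], [2]].
Insert 3: appended to row 1. P = [[1, 3], [2]], Q = [[1, 3], [2]].
Insert 5: appended to row 1. P = [[1, 3, 5], [2]], Q = [[1, 3, 4], [2]].
Insert 4: 4 bumps 5 from row 1; 5 appends to row 2. P = [[1, 3, 4], [2, 5]], Q = [[1, 3, 4], [2, 5]].

So P = [[1, 3, 4], [2, 5]], Q = [[1, 3, 4], [2, 5]].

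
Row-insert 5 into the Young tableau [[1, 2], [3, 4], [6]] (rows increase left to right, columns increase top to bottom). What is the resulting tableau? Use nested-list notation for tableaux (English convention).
5 is larger than every entry of row 1, so it is appended to row 1. The new tableau is [[1, 2, 5], [3, 4], [6]].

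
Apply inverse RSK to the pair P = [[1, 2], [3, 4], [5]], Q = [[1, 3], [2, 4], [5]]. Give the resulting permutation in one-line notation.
3 1 5 4 2

Reverse the RSK construction: for i from n down to 1, find the cell of Q containing i, remove the entry at that cell from P, and reverse-bump it up through P; the value ejected from row 1 is w(i).

Step i=5: Q has 5 at row 3, column 1; remove 5 from row 3 of P and reverse-bump: 5 enters row 2 and ejects 4; 4 enters row 1 and ejects 2. So w(5) = 2. P is now [[1, 4], [3, 5]].
Step i=4: Q has 4 at row 2, column 2; remove 5 from row 2 of P and reverse-bump: 5 enters row 1 and ejects 4. So w(4) = 4. P is now [[1, 5], [3]].
Step i=3: Q has 3 at row 1, column 2; remove that cell from P, ejecting 5. So w(3) = 5. P is now [[1], [3]].
Step i=2: Q has 2 at row 2, column 1; remove 3 from row 2 of P and reverse-bump: 3 enters row 1 and ejects 1. So w(2) = 1. P is now [[3]].
Step i=1: Q has 1 at row 1, column 1; remove that cell from P, ejecting 3. So w(1) = 3. P is now [].

So w = 3 1 5 4 2.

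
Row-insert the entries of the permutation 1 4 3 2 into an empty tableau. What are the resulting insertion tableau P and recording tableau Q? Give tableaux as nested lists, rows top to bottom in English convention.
Insert each entry of the permutation into P by Schensted row insertion, recording in Q the position of each new cell.

After inserting 1: P = [[1]].
After inserting 4: P = [[1, 4]].
After inserting 3: P = [[1, 3], [4]].
After inserting 2: P = [[1, 2], [3], [4]].

So P = [[1, 2], [3], [4]], Q = [[1, 2], [3], [4]].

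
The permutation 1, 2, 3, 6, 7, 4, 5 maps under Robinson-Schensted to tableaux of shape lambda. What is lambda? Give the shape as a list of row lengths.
[5, 2]

Row-insert each entry into an empty tableau.

After inserting 1: P = [[1]].
After inserting 2: P = [[1, 2]].
After inserting 3: P = [[1, 2, 3]].
After inserting 6: P = [[1, 2, 3, 6]].
After inserting 7: P = [[1, 2, 3, 6, 7]].
After inserting 4: P = [[1, 2, 3, 4, 7], [6]].
After inserting 5: P = [[1, 2, 3, 4, 5], [6, 7]].

The final insertion tableau P = [[1, 2, 3, 4, 5], [6, 7]] has shape [5, 2].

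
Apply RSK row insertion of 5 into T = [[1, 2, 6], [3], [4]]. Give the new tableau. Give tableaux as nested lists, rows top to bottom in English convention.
[[1, 2, 5], [3, 6], [4]]

In row 1, 5 replaces 6 (the leftmost entry greater than 5); 6 is bumped to row 2. 6 is appended to row 2. The new tableau is [[1, 2, 5], [3, 6], [4]].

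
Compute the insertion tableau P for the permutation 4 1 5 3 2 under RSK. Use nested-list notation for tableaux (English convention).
Insert 4: appended to row 1. P = [[4]].
Insert 1: 1 bumps 4 from row 1; 4 starts row 2. P = [[1], [4]].
Insert 5: appended to row 1. P = [[1, 5], [4]].
Insert 3: 3 bumps 5 from row 1; 5 appends to row 2. P = [[1, 3], [4, 5]].
Insert 2: 2 bumps 3 from row 1; 3 bumps 4 from row 2; 4 starts row 3. P = [[1, 2], [3, 5], [4]].

So P = [[1, 2], [3, 5], [4]].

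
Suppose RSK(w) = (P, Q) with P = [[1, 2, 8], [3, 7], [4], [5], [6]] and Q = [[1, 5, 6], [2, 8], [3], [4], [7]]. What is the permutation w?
Reverse the RSK construction: for i from n down to 1, find the cell of Q containing i, remove the entry at that cell from P, and reverse-bump it up through P; the value ejected from row 1 is w(i).

Step i=8: Q has 8 at row 2, column 2; remove 7 from row 2 of P and reverse-bump: 7 enters row 1 and ejects 2. So w(8) = 2. P is now [[1, 7, 8], [3], [4], [5], [6]].
Step i=7: Q has 7 at row 5, column 1; remove 6 from row 5 of P and reverse-bump: 6 enters row 4 and ejects 5; 5 enters row 3 and ejects 4; 4 enters row 2 and ejects 3; 3 enters row 1 and ejects 1. So w(7) = 1. P is now [[3, 7, 8], [4], [5], [6]].
Step i=6: Q has 6 at row 1, column 3; remove that cell from P, ejecting 8. So w(6) = 8. P is now [[3, 7], [4], [5], [6]].
Step i=5: Q has 5 at row 1, column 2; remove that cell from P, ejecting 7. So w(5) = 7. P is now [[3], [4], [5], [6]].
Step i=4: Q has 4 at row 4, column 1; remove 6 from row 4 of P and reverse-bump: 6 enters row 3 and ejects 5; 5 enters row 2 and ejects 4; 4 enters row 1 and ejects 3. So w(4) = 3. P is now [[4], [5], [6]].
Step i=3: Q has 3 at row 3, column 1; remove 6 from row 3 of P and reverse-bump: 6 enters row 2 and ejects 5; 5 enters row 1 and ejects 4. So w(3) = 4. P is now [[5], [6]].
Step i=2: Q has 2 at row 2, column 1; remove 6 from row 2 of P and reverse-bump: 6 enters row 1 and ejects 5. So w(2) = 5. P is now [[6]].
Step i=1: Q has 1 at row 1, column 1; remove that cell from P, ejecting 6. So w(1) = 6. P is now [].

So w = 6 5 4 3 7 8 1 2.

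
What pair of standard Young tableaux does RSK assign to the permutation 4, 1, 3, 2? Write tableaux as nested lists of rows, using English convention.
P = [[1, 2], [3], [4]], Q = [[1, 3], [2], [4]]

Insert each entry of the permutation into P by Schensted row insertion, recording in Q the position of each new cell.

Insert 4: appended to row 1. P = [[4]], Q = [[1]].
Insert 1: 1 bumps 4 from row 1; 4 starts row 2. P = [[1], [4]], Q = [[1], [2]].
Insert 3: appended to row 1. P = [[1, 3], [4]], Q = [[1, 3], [2]].
Insert 2: 2 bumps 3 from row 1; 3 bumps 4 from row 2; 4 starts row 3. P = [[1, 2], [3], [4]], Q = [[1, 3], [2], [4]].

So P = [[1, 2], [3], [4]], Q = [[1, 3], [2], [4]].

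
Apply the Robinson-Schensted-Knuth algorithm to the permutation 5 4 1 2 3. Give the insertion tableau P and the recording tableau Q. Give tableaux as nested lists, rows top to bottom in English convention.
P = [[1, 2, 3], [4], [5]], Q = [[1, 4, 5], [2], [3]]

Insert each entry of the permutation into P by Schensted row insertion, recording in Q the position of each new cell.

Insert 5: appended to row 1. P = [[5]], Q = [[1]].
Insert 4: 4 bumps 5 from row 1; 5 starts row 2. P = [[4], [5]], Q = [[1], [2]].
Insert 1: 1 bumps 4 from row 1; 4 bumps 5 from row 2; 5 starts row 3. P = [[1], [4], [5]], Q = [[1], [2], [3]].
Insert 2: appended to row 1. P = [[1, 2], [4], [5]], Q = [[1, 4], [2], [3]].
Insert 3: appended to row 1. P = [[1, 2, 3], [4], [5]], Q = [[1, 4, 5], [2], [3]].

So P = [[1, 2, 3], [4], [5]], Q = [[1, 4, 5], [2], [3]].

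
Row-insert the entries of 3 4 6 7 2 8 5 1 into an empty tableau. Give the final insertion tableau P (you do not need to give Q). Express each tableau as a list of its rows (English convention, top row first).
Insert 3: appended to row 1. P = [[3]].
Insert 4: appended to row 1. P = [[3, 4]].
Insert 6: appended to row 1. P = [[3, 4, 6]].
Insert 7: appended to row 1. P = [[3, 4, 6, 7]].
Insert 2: 2 bumps 3 from row 1; 3 starts row 2. P = [[2, 4, 6, 7], [3]].
Insert 8: appended to row 1. P = [[2, 4, 6, 7, 8], [3]].
Insert 5: 5 bumps 6 from row 1; 6 appends to row 2. P = [[2, 4, 5, 7, 8], [3, 6]].
Insert 1: 1 bumps 2 from row 1; 2 bumps 3 from row 2; 3 starts row 3. P = [[1, 4, 5, 7, 8], [2, 6], [3]].

So P = [[1, 4, 5, 7, 8], [2, 6], [3]].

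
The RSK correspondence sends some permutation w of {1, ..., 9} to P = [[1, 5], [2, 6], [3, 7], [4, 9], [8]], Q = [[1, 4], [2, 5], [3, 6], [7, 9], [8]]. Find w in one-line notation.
8 4 3 9 7 6 2 1 5

Reverse the RSK construction: for i from n down to 1, find the cell of Q containing i, remove the entry at that cell from P, and reverse-bump it up through P; the value ejected from row 1 is w(i).

Step i=9: Q has 9 at row 4, column 2; remove 9 from row 4 of P and reverse-bump: 9 enters row 3 and ejects 7; 7 enters row 2 and ejects 6; 6 enters row 1 and ejects 5. So w(9) = 5. P is now [[1, 6], [2, 7], [3, 9], [4], [8]].
Step i=8: Q has 8 at row 5, column 1; remove 8 from row 5 of P and reverse-bump: 8 enters row 4 and ejects 4; 4 enters row 3 and ejects 3; 3 enters row 2 and ejects 2; 2 enters row 1 and ejects 1. So w(8) = 1. P is now [[2, 6], [3, 7], [4, 9], [8]].
Step i=7: Q has 7 at row 4, column 1; remove 8 from row 4 of P and reverse-bump: 8 enters row 3 and ejects 4; 4 enters row 2 and ejects 3; 3 enters row 1 and ejects 2. So w(7) = 2. P is now [[3, 6], [4, 7], [8, 9]].
Step i=6: Q has 6 at row 3, column 2; remove 9 from row 3 of P and reverse-bump: 9 enters row 2 and ejects 7; 7 enters row 1 and ejects 6. So w(6) = 6. P is now [[3, 7], [4, 9], [8]].
Step i=5: Q has 5 at row 2, column 2; remove 9 from row 2 of P and reverse-bump: 9 enters row 1 and ejects 7. So w(5) = 7. P is now [[3, 9], [4], [8]].
Step i=4: Q has 4 at row 1, column 2; remove that cell from P, ejecting 9. So w(4) = 9. P is now [[3], [4], [8]].
Step i=3: Q has 3 at row 3, column 1; remove 8 from row 3 of P and reverse-bump: 8 enters row 2 and ejects 4; 4 enters row 1 and ejects 3. So w(3) = 3. P is now [[4], [8]].
Step i=2: Q has 2 at row 2, column 1; remove 8 from row 2 of P and reverse-bump: 8 enters row 1 and ejects 4. So w(2) = 4. P is now [[8]].
Step i=1: Q has 1 at row 1, column 1; remove that cell from P, ejecting 8. So w(1) = 8. P is now [].

So w = 8 4 3 9 7 6 2 1 5.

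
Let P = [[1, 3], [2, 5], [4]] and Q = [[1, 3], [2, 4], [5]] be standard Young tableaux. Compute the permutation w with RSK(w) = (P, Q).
Reverse the RSK construction: for i from n down to 1, find the cell of Q containing i, remove the entry at that cell from P, and reverse-bump it up through P; the value ejected from row 1 is w(i).

Step i=5: Q has 5 at row 3, column 1; remove 4 from row 3 of P and reverse-bump: 4 enters row 2 and ejects 2; 2 enters row 1 and ejects 1. So w(5) = 1. P is now [[2, 3], [4, 5]].
Step i=4: Q has 4 at row 2, column 2; remove 5 from row 2 of P and reverse-bump: 5 enters row 1 and ejects 3. So w(4) = 3. P is now [[2, 5], [4]].
Step i=3: Q has 3 at row 1, column 2; remove that cell from P, ejecting 5. So w(3) = 5. P is now [[2], [4]].
Step i=2: Q has 2 at row 2, column 1; remove 4 from row 2 of P and reverse-bump: 4 enters row 1 and ejects 2. So w(2) = 2. P is now [[4]].
Step i=1: Q has 1 at row 1, column 1; remove that cell from P, ejecting 4. So w(1) = 4. P is now [].

So w = 4 2 5 3 1.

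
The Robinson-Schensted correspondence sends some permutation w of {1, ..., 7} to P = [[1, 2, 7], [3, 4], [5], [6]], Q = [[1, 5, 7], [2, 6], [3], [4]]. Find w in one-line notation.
6 5 3 1 4 2 7

Reverse the RSK construction: for i from n down to 1, find the cell of Q containing i, remove the entry at that cell from P, and reverse-bump it up through P; the value ejected from row 1 is w(i).

Step i=7: Q has 7 at row 1, column 3; remove that cell from P, ejecting 7. So w(7) = 7. P is now [[1, 2], [3, 4], [5], [6]].
Step i=6: Q has 6 at row 2, column 2; remove 4 from row 2 of P and reverse-bump: 4 enters row 1 and ejects 2. So w(6) = 2. P is now [[1, 4], [3], [5], [6]].
Step i=5: Q has 5 at row 1, column 2; remove that cell from P, ejecting 4. So w(5) = 4. P is now [[1], [3], [5], [6]].
Step i=4: Q has 4 at row 4, column 1; remove 6 from row 4 of P and reverse-bump: 6 enters row 3 and ejects 5; 5 enters row 2 and ejects 3; 3 enters row 1 and ejects 1. So w(4) = 1. P is now [[3], [5], [6]].
Step i=3: Q has 3 at row 3, column 1; remove 6 from row 3 of P and reverse-bump: 6 enters row 2 and ejects 5; 5 enters row 1 and ejects 3. So w(3) = 3. P is now [[5], [6]].
Step i=2: Q has 2 at row 2, column 1; remove 6 from row 2 of P and reverse-bump: 6 enters row 1 and ejects 5. So w(2) = 5. P is now [[6]].
Step i=1: Q has 1 at row 1, column 1; remove that cell from P, ejecting 6. So w(1) = 6. P is now [].

So w = 6 5 3 1 4 2 7.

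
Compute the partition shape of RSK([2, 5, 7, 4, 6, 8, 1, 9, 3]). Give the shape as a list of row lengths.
[5, 2, 2]

Row-insert each entry into an empty tableau.

After inserting 2: P = [[2]].
After inserting 5: P = [[2, 5]].
After inserting 7: P = [[2, 5, 7]].
After inserting 4: P = [[2, 4, 7], [5]].
After inserting 6: P = [[2, 4, 6], [5, 7]].
After inserting 8: P = [[2, 4, 6, 8], [5, 7]].
After inserting 1: P = [[1, 4, 6, 8], [2, 7], [5]].
After inserting 9: P = [[1, 4, 6, 8, 9], [2, 7], [5]].
After inserting 3: P = [[1, 3, 6, 8, 9], [2, 4], [5, 7]].

The final insertion tableau P = [[1, 3, 6, 8, 9], [2, 4], [5, 7]] has shape [5, 2, 2].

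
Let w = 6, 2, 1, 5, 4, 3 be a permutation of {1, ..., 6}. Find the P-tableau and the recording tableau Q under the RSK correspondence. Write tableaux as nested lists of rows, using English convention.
Insert each entry of the permutation into P by Schensted row insertion, recording in Q the position of each new cell.

Insert 6: appended to row 1. P = [[6]].
Insert 2: 2 bumps 6 from row 1; 6 starts row 2. P = [[2], [6]].
Insert 1: 1 bumps 2 from row 1; 2 bumps 6 from row 2; 6 starts row 3. P = [[1], [2], [6]].
Insert 5: appended to row 1. P = [[1, 5], [2], [6]].
Insert 4: 4 bumps 5 from row 1; 5 appends to row 2. P = [[1, 4], [2, 5], [6]].
Insert 3: 3 bumps 4 from row 1; 4 bumps 5 from row 2; 5 bumps 6 from row 3; 6 starts row 4. P = [[1, 3], [2, 4], [5], [6]].

So P = [[1, 3], [2, 4], [5], [6]], Q = [[1, 4], [2, 5], [3], [6]].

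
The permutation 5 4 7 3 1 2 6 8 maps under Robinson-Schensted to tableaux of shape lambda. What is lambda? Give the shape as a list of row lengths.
RSK row insertion gives P = [[1, 2, 6, 8], [3, 7], [4], [5]], which has shape [4, 2, 1, 1].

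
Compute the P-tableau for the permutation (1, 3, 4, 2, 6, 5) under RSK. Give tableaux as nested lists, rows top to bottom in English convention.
P = [[1, 2, 4, 5], [3, 6]]

Insert 1: appended to row 1. P = [[1]].
Insert 3: appended to row 1. P = [[1, 3]].
Insert 4: appended to row 1. P = [[1, 3, 4]].
Insert 2: 2 bumps 3 from row 1; 3 starts row 2. P = [[1, 2, 4], [3]].
Insert 6: appended to row 1. P = [[1, 2, 4, 6], [3]].
Insert 5: 5 bumps 6 from row 1; 6 appends to row 2. P = [[1, 2, 4, 5], [3, 6]].

So P = [[1, 2, 4, 5], [3, 6]].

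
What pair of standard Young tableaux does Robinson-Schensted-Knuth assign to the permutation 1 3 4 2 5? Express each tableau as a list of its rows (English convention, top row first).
Insert each entry of the permutation into P by Schensted row insertion, recording in Q the position of each new cell.

Insert 1: appended to row 1. P = [[1]].
Insert 3: appended to row 1. P = [[1, 3]].
Insert 4: appended to row 1. P = [[1, 3, 4]].
Insert 2: 2 bumps 3 from row 1; 3 starts row 2. P = [[1, 2, 4], [3]].
Insert 5: appended to row 1. P = [[1, 2, 4, 5], [3]].

So P = [[1, 2, 4, 5], [3]], Q = [[1, 2, 3, 5], [4]].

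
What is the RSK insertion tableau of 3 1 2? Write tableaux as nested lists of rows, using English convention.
P = [[1, 2], [3]]

Insert 3: appended to row 1. P = [[3]].
Insert 1: 1 bumps 3 from row 1; 3 starts row 2. P = [[1], [3]].
Insert 2: appended to row 1. P = [[1, 2], [3]].

So P = [[1, 2], [3]].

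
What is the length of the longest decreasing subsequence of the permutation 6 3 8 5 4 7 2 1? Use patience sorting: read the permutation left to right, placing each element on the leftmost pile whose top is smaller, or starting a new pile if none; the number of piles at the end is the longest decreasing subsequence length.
5

6: new pile. tops = [6]
3: new pile. tops = [6, 3]
8: onto pile 1 (replacing 6). tops = [8, 3]
5: onto pile 2 (replacing 3). tops = [8, 5]
4: new pile. tops = [8, 5, 4]
7: onto pile 2 (replacing 5). tops = [8, 7, 4]
2: new pile. tops = [8, 7, 4, 2]
1: new pile. tops = [8, 7, 4, 2, 1]

5 piles, so the longest decreasing subsequence has length 5.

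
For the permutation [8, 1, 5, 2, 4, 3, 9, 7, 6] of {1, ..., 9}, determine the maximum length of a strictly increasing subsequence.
4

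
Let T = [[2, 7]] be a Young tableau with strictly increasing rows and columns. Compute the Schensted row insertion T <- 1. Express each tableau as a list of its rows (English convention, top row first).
[[1, 7], [2]]

In row 1, 1 replaces 2 (the leftmost entry greater than 1); 2 is bumped to row 2. 2 starts a new row 2. The new tableau is [[1, 7], [2]].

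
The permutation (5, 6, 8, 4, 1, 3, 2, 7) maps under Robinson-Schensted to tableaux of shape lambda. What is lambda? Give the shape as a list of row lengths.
Row-insert each entry into an empty tableau.

After inserting 5: P = [[5]].
After inserting 6: P = [[5, 6]].
After inserting 8: P = [[5, 6, 8]].
After inserting 4: P = [[4, 6, 8], [5]].
After inserting 1: P = [[1, 6, 8], [4], [5]].
After inserting 3: P = [[1, 3, 8], [4, 6], [5]].
After inserting 2: P = [[1, 2, 8], [3, 6], [4], [5]].
After inserting 7: P = [[1, 2, 7], [3, 6, 8], [4], [5]].

The final insertion tableau P = [[1, 2, 7], [3, 6, 8], [4], [5]] has shape [3, 3, 1, 1].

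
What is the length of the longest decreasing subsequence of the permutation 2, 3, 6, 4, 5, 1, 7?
3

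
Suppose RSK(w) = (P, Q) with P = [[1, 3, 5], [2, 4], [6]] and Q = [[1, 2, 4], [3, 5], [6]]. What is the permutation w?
2 4 1 6 5 3

Reverse RSK: for i = n, n-1, ..., 1, locate i in Q, remove the corresponding corner cell from P, and reverse-bump its entry up through P; the value ejected from row 1 is w(i).

So w = 2 4 1 6 5 3.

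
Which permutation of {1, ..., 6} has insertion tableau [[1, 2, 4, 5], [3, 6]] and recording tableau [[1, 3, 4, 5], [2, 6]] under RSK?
3 1 2 4 6 5

Reverse the RSK construction: for i from n down to 1, find the cell of Q containing i, remove the entry at that cell from P, and reverse-bump it up through P; the value ejected from row 1 is w(i).

Step i=6: Q has 6 at row 2, column 2; remove 6 from row 2 of P and reverse-bump: 6 enters row 1 and ejects 5. So w(6) = 5. P is now [[1, 2, 4, 6], [3]].
Step i=5: Q has 5 at row 1, column 4; remove that cell from P, ejecting 6. So w(5) = 6. P is now [[1, 2, 4], [3]].
Step i=4: Q has 4 at row 1, column 3; remove that cell from P, ejecting 4. So w(4) = 4. P is now [[1, 2], [3]].
Step i=3: Q has 3 at row 1, column 2; remove that cell from P, ejecting 2. So w(3) = 2. P is now [[1], [3]].
Step i=2: Q has 2 at row 2, column 1; remove 3 from row 2 of P and reverse-bump: 3 enters row 1 and ejects 1. So w(2) = 1. P is now [[3]].
Step i=1: Q has 1 at row 1, column 1; remove that cell from P, ejecting 3. So w(1) = 3. P is now [].

So w = 3 1 2 4 6 5.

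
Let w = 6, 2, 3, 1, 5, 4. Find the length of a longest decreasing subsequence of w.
3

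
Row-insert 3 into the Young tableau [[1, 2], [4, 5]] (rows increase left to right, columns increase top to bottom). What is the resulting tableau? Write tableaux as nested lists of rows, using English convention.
3 is larger than every entry of row 1, so it is appended to row 1. The new tableau is [[1, 2, 3], [4, 5]].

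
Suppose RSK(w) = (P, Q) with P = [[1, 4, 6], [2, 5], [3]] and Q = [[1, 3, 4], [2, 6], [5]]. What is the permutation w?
3 2 5 6 1 4

Reverse the RSK construction: for i from n down to 1, find the cell of Q containing i, remove the entry at that cell from P, and reverse-bump it up through P; the value ejected from row 1 is w(i).

Step i=6: Q has 6 at row 2, column 2; remove 5 from row 2 of P and reverse-bump: 5 enters row 1 and ejects 4. So w(6) = 4. P is now [[1, 5, 6], [2], [3]].
Step i=5: Q has 5 at row 3, column 1; remove 3 from row 3 of P and reverse-bump: 3 enters row 2 and ejects 2; 2 enters row 1 and ejects 1. So w(5) = 1. P is now [[2, 5, 6], [3]].
Step i=4: Q has 4 at row 1, column 3; remove that cell from P, ejecting 6. So w(4) = 6. P is now [[2, 5], [3]].
Step i=3: Q has 3 at row 1, column 2; remove that cell from P, ejecting 5. So w(3) = 5. P is now [[2], [3]].
Step i=2: Q has 2 at row 2, column 1; remove 3 from row 2 of P and reverse-bump: 3 enters row 1 and ejects 2. So w(2) = 2. P is now [[3]].
Step i=1: Q has 1 at row 1, column 1; remove that cell from P, ejecting 3. So w(1) = 3. P is now [].

So w = 3 2 5 6 1 4.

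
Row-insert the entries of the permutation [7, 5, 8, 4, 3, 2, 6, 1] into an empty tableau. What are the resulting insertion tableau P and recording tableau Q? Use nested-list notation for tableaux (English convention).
Insert each entry of the permutation into P by Schensted row insertion, recording in Q the position of each new cell.

Insert 7: appended to row 1. P = [[7]].
Insert 5: 5 bumps 7 from row 1; 7 starts row 2. P = [[5], [7]].
Insert 8: appended to row 1. P = [[5, 8], [7]].
Insert 4: 4 bumps 5 from row 1; 5 bumps 7 from row 2; 7 starts row 3. P = [[4, 8], [5], [7]].
Insert 3: 3 bumps 4 from row 1; 4 bumps 5 from row 2; 5 bumps 7 from row 3; 7 starts row 4. P = [[3, 8], [4], [5], [7]].
Insert 2: 2 bumps 3 from row 1; 3 bumps 4 from row 2; 4 bumps 5 from row 3; 5 bumps 7 from row 4; 7 starts row 5. P = [[2, 8], [3], [4], [5], [7]].
Insert 6: 6 bumps 8 from row 1; 8 appends to row 2. P = [[2, 6], [3, 8], [4], [5], [7]].
Insert 1: 1 bumps 2 from row 1; 2 bumps 3 from row 2; 3 bumps 4 from row 3; 4 bumps 5 from row 4; 5 bumps 7 from row 5; 7 starts row 6. P = [[1, 6], [2, 8], [3], [4], [5], [7]].

So P = [[1, 6], [2, 8], [3], [4], [5], [7]], Q = [[1, 3], [2, 7], [4], [5], [6], [8]].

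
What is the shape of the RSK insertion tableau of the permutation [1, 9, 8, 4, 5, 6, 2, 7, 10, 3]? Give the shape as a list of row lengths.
[6, 2, 1, 1]

RSK row insertion gives P = [[1, 2, 3, 6, 7, 10], [4, 5], [8], [9]], which has shape [6, 2, 1, 1].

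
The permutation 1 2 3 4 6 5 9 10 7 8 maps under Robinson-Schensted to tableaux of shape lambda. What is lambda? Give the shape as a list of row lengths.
RSK row insertion gives P = [[1, 2, 3, 4, 5, 7, 8], [6, 9, 10]], which has shape [7, 3].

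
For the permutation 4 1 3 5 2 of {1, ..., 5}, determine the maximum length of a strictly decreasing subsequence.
3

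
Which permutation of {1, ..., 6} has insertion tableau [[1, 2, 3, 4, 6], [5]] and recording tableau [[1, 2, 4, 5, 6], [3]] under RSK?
Reverse the RSK construction: for i from n down to 1, find the cell of Q containing i, remove the entry at that cell from P, and reverse-bump it up through P; the value ejected from row 1 is w(i).

Step i=6: Q has 6 at row 1, column 5; remove that cell from P, ejecting 6. So w(6) = 6. P is now [[1, 2, 3, 4], [5]].
Step i=5: Q has 5 at row 1, column 4; remove that cell from P, ejecting 4. So w(5) = 4. P is now [[1, 2, 3], [5]].
Step i=4: Q has 4 at row 1, column 3; remove that cell from P, ejecting 3. So w(4) = 3. P is now [[1, 2], [5]].
Step i=3: Q has 3 at row 2, column 1; remove 5 from row 2 of P and reverse-bump: 5 enters row 1 and ejects 2. So w(3) = 2. P is now [[1, 5]].
Step i=2: Q has 2 at row 1, column 2; remove that cell from P, ejecting 5. So w(2) = 5. P is now [[1]].
Step i=1: Q has 1 at row 1, column 1; remove that cell from P, ejecting 1. So w(1) = 1. P is now [].

So w = 1 5 2 3 4 6.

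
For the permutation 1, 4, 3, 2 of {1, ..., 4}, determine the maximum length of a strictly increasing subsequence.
2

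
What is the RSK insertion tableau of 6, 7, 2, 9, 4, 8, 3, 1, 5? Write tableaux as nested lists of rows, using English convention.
P = [[1, 3, 5], [2, 7, 8], [4, 9], [6]]

Insert 6: appended to row 1. P = [[6]].
Insert 7: appended to row 1. P = [[6, 7]].
Insert 2: 2 bumps 6 from row 1; 6 starts row 2. P = [[2, 7], [6]].
Insert 9: appended to row 1. P = [[2, 7, 9], [6]].
Insert 4: 4 bumps 7 from row 1; 7 appends to row 2. P = [[2, 4, 9], [6, 7]].
Insert 8: 8 bumps 9 from row 1; 9 appends to row 2. P = [[2, 4, 8], [6, 7, 9]].
Insert 3: 3 bumps 4 from row 1; 4 bumps 6 from row 2; 6 starts row 3. P = [[2, 3, 8], [4, 7, 9], [6]].
Insert 1: 1 bumps 2 from row 1; 2 bumps 4 from row 2; 4 bumps 6 from row 3; 6 starts row 4. P = [[1, 3, 8], [2, 7, 9], [4], [6]].
Insert 5: 5 bumps 8 from row 1; 8 bumps 9 from row 2; 9 appends to row 3. P = [[1, 3, 5], [2, 7, 8], [4, 9], [6]].

So P = [[1, 3, 5], [2, 7, 8], [4, 9], [6]].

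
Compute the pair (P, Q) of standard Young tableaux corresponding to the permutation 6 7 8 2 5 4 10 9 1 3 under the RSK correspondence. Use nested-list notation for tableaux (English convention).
Insert each entry of the permutation into P by Schensted row insertion, recording in Q the position of each new cell.

After inserting 6: P = [[6]].
After inserting 7: P = [[6, 7]].
After inserting 8: P = [[6, 7, 8]].
After inserting 2: P = [[2, 7, 8], [6]].
After inserting 5: P = [[2, 5, 8], [6, 7]].
After inserting 4: P = [[2, 4, 8], [5, 7], [6]].
After inserting 10: P = [[2, 4, 8, 10], [5, 7], [6]].
After inserting 9: P = [[2, 4, 8, 9], [5, 7, 10], [6]].
After inserting 1: P = [[1, 4, 8, 9], [2, 7, 10], [5], [6]].
After inserting 3: P = [[1, 3, 8, 9], [2, 4, 10], [5, 7], [6]].

So P = [[1, 3, 8, 9], [2, 4, 10], [5, 7], [6]], Q = [[1, 2, 3, 7], [4, 5, 8], [6, 10], [9]].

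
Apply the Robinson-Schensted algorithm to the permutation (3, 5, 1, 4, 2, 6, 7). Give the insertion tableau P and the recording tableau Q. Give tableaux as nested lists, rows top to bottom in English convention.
Insert each entry of the permutation into P by Schensted row insertion, recording in Q the position of each new cell.

Insert 3: appended to row 1. P = [[3]].
Insert 5: appended to row 1. P = [[3, 5]].
Insert 1: 1 bumps 3 from row 1; 3 starts row 2. P = [[1, 5], [3]].
Insert 4: 4 bumps 5 from row 1; 5 appends to row 2. P = [[1, 4], [3, 5]].
Insert 2: 2 bumps 4 from row 1; 4 bumps 5 from row 2; 5 starts row 3. P = [[1, 2], [3, 4], [5]].
Insert 6: appended to row 1. P = [[1, 2, 6], [3, 4], [5]].
Insert 7: appended to row 1. P = [[1, 2, 6, 7], [3, 4], [5]].

So P = [[1, 2, 6, 7], [3, 4], [5]], Q = [[1, 2, 6, 7], [3, 4], [5]].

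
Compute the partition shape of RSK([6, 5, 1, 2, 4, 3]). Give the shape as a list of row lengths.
[3, 1, 1, 1]

Row-insert each entry into an empty tableau.

After inserting 6: P = [[6]].
After inserting 5: P = [[5], [6]].
After inserting 1: P = [[1], [5], [6]].
After inserting 2: P = [[1, 2], [5], [6]].
After inserting 4: P = [[1, 2, 4], [5], [6]].
After inserting 3: P = [[1, 2, 3], [4], [5], [6]].

The final insertion tableau P = [[1, 2, 3], [4], [5], [6]] has shape [3, 1, 1, 1].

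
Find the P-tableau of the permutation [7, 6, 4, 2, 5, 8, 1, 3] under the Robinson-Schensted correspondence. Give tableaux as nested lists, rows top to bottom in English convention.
P = [[1, 3, 8], [2, 5], [4], [6], [7]]

Insert 7: appended to row 1. P = [[7]].
Insert 6: 6 bumps 7 from row 1; 7 starts row 2. P = [[6], [7]].
Insert 4: 4 bumps 6 from row 1; 6 bumps 7 from row 2; 7 starts row 3. P = [[4], [6], [7]].
Insert 2: 2 bumps 4 from row 1; 4 bumps 6 from row 2; 6 bumps 7 from row 3; 7 starts row 4. P = [[2], [4], [6], [7]].
Insert 5: appended to row 1. P = [[2, 5], [4], [6], [7]].
Insert 8: appended to row 1. P = [[2, 5, 8], [4], [6], [7]].
Insert 1: 1 bumps 2 from row 1; 2 bumps 4 from row 2; 4 bumps 6 from row 3; 6 bumps 7 from row 4; 7 starts row 5. P = [[1, 5, 8], [2], [4], [6], [7]].
Insert 3: 3 bumps 5 from row 1; 5 appends to row 2. P = [[1, 3, 8], [2, 5], [4], [6], [7]].

So P = [[1, 3, 8], [2, 5], [4], [6], [7]].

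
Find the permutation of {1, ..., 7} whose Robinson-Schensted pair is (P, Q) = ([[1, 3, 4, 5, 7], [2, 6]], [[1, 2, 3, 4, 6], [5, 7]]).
2 3 4 6 1 7 5

Reverse RSK: for i = n, n-1, ..., 1, locate i in Q, remove the corresponding corner cell from P, and reverse-bump its entry up through P; the value ejected from row 1 is w(i).

So w = 2 3 4 6 1 7 5.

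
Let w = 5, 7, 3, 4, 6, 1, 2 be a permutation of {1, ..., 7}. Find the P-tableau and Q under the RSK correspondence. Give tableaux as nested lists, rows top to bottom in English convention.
P = [[1, 2, 6], [3, 4], [5, 7]], Q = [[1, 2, 5], [3, 4], [6, 7]]

Insert each entry of the permutation into P by Schensted row insertion, recording in Q the position of each new cell.

Insert 5: appended to row 1. P = [[5]].
Insert 7: appended to row 1. P = [[5, 7]].
Insert 3: 3 bumps 5 from row 1; 5 starts row 2. P = [[3, 7], [5]].
Insert 4: 4 bumps 7 from row 1; 7 appends to row 2. P = [[3, 4], [5, 7]].
Insert 6: appended to row 1. P = [[3, 4, 6], [5, 7]].
Insert 1: 1 bumps 3 from row 1; 3 bumps 5 from row 2; 5 starts row 3. P = [[1, 4, 6], [3, 7], [5]].
Insert 2: 2 bumps 4 from row 1; 4 bumps 7 from row 2; 7 appends to row 3. P = [[1, 2, 6], [3, 4], [5, 7]].

So P = [[1, 2, 6], [3, 4], [5, 7]], Q = [[1, 2, 5], [3, 4], [6, 7]].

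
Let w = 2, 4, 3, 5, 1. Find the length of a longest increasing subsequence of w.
3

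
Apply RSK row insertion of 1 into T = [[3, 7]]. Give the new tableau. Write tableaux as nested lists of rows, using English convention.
[[1, 7], [3]]

In row 1, 1 replaces 3 (the leftmost entry greater than 1); 3 is bumped to row 2. 3 starts a new row 2. The new tableau is [[1, 7], [3]].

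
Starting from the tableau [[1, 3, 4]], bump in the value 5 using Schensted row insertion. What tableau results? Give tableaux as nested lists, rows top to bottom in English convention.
5 is larger than every entry of row 1, so it is appended to row 1. The new tableau is [[1, 3, 4, 5]].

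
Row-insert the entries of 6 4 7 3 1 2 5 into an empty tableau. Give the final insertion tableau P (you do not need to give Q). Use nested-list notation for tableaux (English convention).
P = [[1, 2, 5], [3, 7], [4], [6]]

After inserting 6: P = [[6]].
After inserting 4: P = [[4], [6]].
After inserting 7: P = [[4, 7], [6]].
After inserting 3: P = [[3, 7], [4], [6]].
After inserting 1: P = [[1, 7], [3], [4], [6]].
After inserting 2: P = [[1, 2], [3, 7], [4], [6]].
After inserting 5: P = [[1, 2, 5], [3, 7], [4], [6]].

So P = [[1, 2, 5], [3, 7], [4], [6]].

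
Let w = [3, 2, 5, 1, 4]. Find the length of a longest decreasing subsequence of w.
3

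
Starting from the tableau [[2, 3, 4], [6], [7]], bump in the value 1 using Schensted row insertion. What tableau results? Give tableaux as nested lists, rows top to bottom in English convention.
[[1, 3, 4], [2], [6], [7]]

In row 1, 1 replaces 2 (the leftmost entry greater than 1); 2 is bumped to row 2. In row 2, 2 replaces 6 (the leftmost entry greater than 2); 6 is bumped to row 3. In row 3, 6 replaces 7 (the leftmost entry greater than 6); 7 is bumped to row 4. 7 starts a new row 4. The new tableau is [[1, 3, 4], [2], [6], [7]].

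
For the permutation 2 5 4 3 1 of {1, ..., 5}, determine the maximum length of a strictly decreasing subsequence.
4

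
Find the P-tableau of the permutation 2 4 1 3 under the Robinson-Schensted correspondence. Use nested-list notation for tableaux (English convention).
P = [[1, 3], [2, 4]]

Insert 2: appended to row 1. P = [[2]].
Insert 4: appended to row 1. P = [[2, 4]].
Insert 1: 1 bumps 2 from row 1; 2 starts row 2. P = [[1, 4], [2]].
Insert 3: 3 bumps 4 from row 1; 4 appends to row 2. P = [[1, 3], [2, 4]].

So P = [[1, 3], [2, 4]].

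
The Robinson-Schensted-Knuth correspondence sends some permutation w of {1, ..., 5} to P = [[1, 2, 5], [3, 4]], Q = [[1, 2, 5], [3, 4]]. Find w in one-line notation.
Reverse the RSK construction: for i from n down to 1, find the cell of Q containing i, remove the entry at that cell from P, and reverse-bump it up through P; the value ejected from row 1 is w(i).

Step i=5: Q has 5 at row 1, column 3; remove that cell from P, ejecting 5. So w(5) = 5. P is now [[1, 2], [3, 4]].
Step i=4: Q has 4 at row 2, column 2; remove 4 from row 2 of P and reverse-bump: 4 enters row 1 and ejects 2. So w(4) = 2. P is now [[1, 4], [3]].
Step i=3: Q has 3 at row 2, column 1; remove 3 from row 2 of P and reverse-bump: 3 enters row 1 and ejects 1. So w(3) = 1. P is now [[3, 4]].
Step i=2: Q has 2 at row 1, column 2; remove that cell from P, ejecting 4. So w(2) = 4. P is now [[3]].
Step i=1: Q has 1 at row 1, column 1; remove that cell from P, ejecting 3. So w(1) = 3. P is now [].

So w = 3 4 1 2 5.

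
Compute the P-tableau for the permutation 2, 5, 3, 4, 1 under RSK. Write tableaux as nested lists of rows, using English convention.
Insert 2: appended to row 1. P = [[2]].
Insert 5: appended to row 1. P = [[2, 5]].
Insert 3: 3 bumps 5 from row 1; 5 starts row 2. P = [[2, 3], [5]].
Insert 4: appended to row 1. P = [[2, 3, 4], [5]].
Insert 1: 1 bumps 2 from row 1; 2 bumps 5 from row 2; 5 starts row 3. P = [[1, 3, 4], [2], [5]].

So P = [[1, 3, 4], [2], [5]].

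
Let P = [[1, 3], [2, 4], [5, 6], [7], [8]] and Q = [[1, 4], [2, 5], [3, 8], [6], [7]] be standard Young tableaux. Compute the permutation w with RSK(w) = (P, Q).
Reverse the RSK construction: for i from n down to 1, find the cell of Q containing i, remove the entry at that cell from P, and reverse-bump it up through P; the value ejected from row 1 is w(i).

Step i=8: Q has 8 at row 3, column 2; remove 6 from row 3 of P and reverse-bump: 6 enters row 2 and ejects 4; 4 enters row 1 and ejects 3. So w(8) = 3. P is now [[1, 4], [2, 6], [5], [7], [8]].
Step i=7: Q has 7 at row 5, column 1; remove 8 from row 5 of P and reverse-bump: 8 enters row 4 and ejects 7; 7 enters row 3 and ejects 5; 5 enters row 2 and ejects 2; 2 enters row 1 and ejects 1. So w(7) = 1. P is now [[2, 4], [5, 6], [7], [8]].
Step i=6: Q has 6 at row 4, column 1; remove 8 from row 4 of P and reverse-bump: 8 enters row 3 and ejects 7; 7 enters row 2 and ejects 6; 6 enters row 1 and ejects 4. So w(6) = 4. P is now [[2, 6], [5, 7], [8]].
Step i=5: Q has 5 at row 2, column 2; remove 7 from row 2 of P and reverse-bump: 7 enters row 1 and ejects 6. So w(5) = 6. P is now [[2, 7], [5], [8]].
Step i=4: Q has 4 at row 1, column 2; remove that cell from P, ejecting 7. So w(4) = 7. P is now [[2], [5], [8]].
Step i=3: Q has 3 at row 3, column 1; remove 8 from row 3 of P and reverse-bump: 8 enters row 2 and ejects 5; 5 enters row 1 and ejects 2. So w(3) = 2. P is now [[5], [8]].
Step i=2: Q has 2 at row 2, column 1; remove 8 from row 2 of P and reverse-bump: 8 enters row 1 and ejects 5. So w(2) = 5. P is now [[8]].
Step i=1: Q has 1 at row 1, column 1; remove that cell from P, ejecting 8. So w(1) = 8. P is now [].

So w = 8 5 2 7 6 4 1 3.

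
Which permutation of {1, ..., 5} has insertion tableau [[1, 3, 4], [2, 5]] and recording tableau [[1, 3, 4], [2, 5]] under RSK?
Reverse the RSK construction: for i from n down to 1, find the cell of Q containing i, remove the entry at that cell from P, and reverse-bump it up through P; the value ejected from row 1 is w(i).

Step i=5: Q has 5 at row 2, column 2; remove 5 from row 2 of P and reverse-bump: 5 enters row 1 and ejects 4. So w(5) = 4. P is now [[1, 3, 5], [2]].
Step i=4: Q has 4 at row 1, column 3; remove that cell from P, ejecting 5. So w(4) = 5. P is now [[1, 3], [2]].
Step i=3: Q has 3 at row 1, column 2; remove that cell from P, ejecting 3. So w(3) = 3. P is now [[1], [2]].
Step i=2: Q has 2 at row 2, column 1; remove 2 from row 2 of P and reverse-bump: 2 enters row 1 and ejects 1. So w(2) = 1. P is now [[2]].
Step i=1: Q has 1 at row 1, column 1; remove that cell from P, ejecting 2. So w(1) = 2. P is now [].

So w = 2 1 3 5 4.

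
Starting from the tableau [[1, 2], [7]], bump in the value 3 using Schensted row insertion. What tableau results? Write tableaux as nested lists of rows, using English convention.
[[1, 2, 3], [7]]

3 is larger than every entry of row 1, so it is appended to row 1. The new tableau is [[1, 2, 3], [7]].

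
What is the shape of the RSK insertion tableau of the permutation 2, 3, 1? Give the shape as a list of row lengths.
Row-insert each entry into an empty tableau.

After inserting 2: P = [[2]].
After inserting 3: P = [[2, 3]].
After inserting 1: P = [[1, 3], [2]].

The final insertion tableau P = [[1, 3], [2]] has shape [2, 1].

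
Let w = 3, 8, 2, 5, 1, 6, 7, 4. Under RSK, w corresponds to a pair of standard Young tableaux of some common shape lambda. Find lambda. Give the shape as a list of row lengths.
Row-insert each entry into an empty tableau.

After inserting 3: P = [[3]].
After inserting 8: P = [[3, 8]].
After inserting 2: P = [[2, 8], [3]].
After inserting 5: P = [[2, 5], [3, 8]].
After inserting 1: P = [[1, 5], [2, 8], [3]].
After inserting 6: P = [[1, 5, 6], [2, 8], [3]].
After inserting 7: P = [[1, 5, 6, 7], [2, 8], [3]].
After inserting 4: P = [[1, 4, 6, 7], [2, 5], [3, 8]].

The final insertion tableau P = [[1, 4, 6, 7], [2, 5], [3, 8]] has shape [4, 2, 2].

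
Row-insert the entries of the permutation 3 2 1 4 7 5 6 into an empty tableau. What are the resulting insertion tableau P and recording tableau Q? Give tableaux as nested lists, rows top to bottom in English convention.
P = [[1, 4, 5, 6], [2, 7], [3]], Q = [[1, 4, 5, 7], [2, 6], [3]]

Insert each entry of the permutation into P by Schensted row insertion, recording in Q the position of each new cell.

Insert 3: appended to row 1. P = [[3]].
Insert 2: 2 bumps 3 from row 1; 3 starts row 2. P = [[2], [3]].
Insert 1: 1 bumps 2 from row 1; 2 bumps 3 from row 2; 3 starts row 3. P = [[1], [2], [3]].
Insert 4: appended to row 1. P = [[1, 4], [2], [3]].
Insert 7: appended to row 1. P = [[1, 4, 7], [2], [3]].
Insert 5: 5 bumps 7 from row 1; 7 appends to row 2. P = [[1, 4, 5], [2, 7], [3]].
Insert 6: appended to row 1. P = [[1, 4, 5, 6], [2, 7], [3]].

So P = [[1, 4, 5, 6], [2, 7], [3]], Q = [[1, 4, 5, 7], [2, 6], [3]].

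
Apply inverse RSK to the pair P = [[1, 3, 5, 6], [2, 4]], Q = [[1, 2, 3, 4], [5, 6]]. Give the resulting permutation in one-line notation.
2 4 5 6 1 3

Reverse the RSK construction: for i from n down to 1, find the cell of Q containing i, remove the entry at that cell from P, and reverse-bump it up through P; the value ejected from row 1 is w(i).

Step i=6: Q has 6 at row 2, column 2; remove 4 from row 2 of P and reverse-bump: 4 enters row 1 and ejects 3. So w(6) = 3. P is now [[1, 4, 5, 6], [2]].
Step i=5: Q has 5 at row 2, column 1; remove 2 from row 2 of P and reverse-bump: 2 enters row 1 and ejects 1. So w(5) = 1. P is now [[2, 4, 5, 6]].
Step i=4: Q has 4 at row 1, column 4; remove that cell from P, ejecting 6. So w(4) = 6. P is now [[2, 4, 5]].
Step i=3: Q has 3 at row 1, column 3; remove that cell from P, ejecting 5. So w(3) = 5. P is now [[2, 4]].
Step i=2: Q has 2 at row 1, column 2; remove that cell from P, ejecting 4. So w(2) = 4. P is now [[2]].
Step i=1: Q has 1 at row 1, column 1; remove that cell from P, ejecting 2. So w(1) = 2. P is now [].

So w = 2 4 5 6 1 3.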